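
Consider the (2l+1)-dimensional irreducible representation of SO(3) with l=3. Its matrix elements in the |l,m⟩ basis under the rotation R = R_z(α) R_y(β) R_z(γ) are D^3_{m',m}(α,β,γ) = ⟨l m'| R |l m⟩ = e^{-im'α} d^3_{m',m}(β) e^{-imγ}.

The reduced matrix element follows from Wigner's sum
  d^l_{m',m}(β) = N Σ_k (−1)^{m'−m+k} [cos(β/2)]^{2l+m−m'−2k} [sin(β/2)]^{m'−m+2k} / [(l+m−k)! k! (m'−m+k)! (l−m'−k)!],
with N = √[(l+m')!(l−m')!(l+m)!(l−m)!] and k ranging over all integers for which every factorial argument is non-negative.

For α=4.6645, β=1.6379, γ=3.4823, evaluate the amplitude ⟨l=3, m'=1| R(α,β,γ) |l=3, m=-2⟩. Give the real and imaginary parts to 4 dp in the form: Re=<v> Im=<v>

First d^3_{1,-2}(β=1.6379), then the phase factors e^{-i(1)α} and e^{-i(-2)γ}:
With c≡cos(β/2)=0.682989 and s≡sin(β/2)=0.730429, N=[24·2·1·120]^{1/2}=75.894664
k: max(0,(-2)−(1))=0 … min(3+(-2),3−(1))=1
  k=0: (−1)^3·75.8947/(12)·0.6830^3·0.7304^3 = -0.785244
  k=1: (−1)^4·75.8947/(24)·0.6830^1·0.7304^5 = +0.449059
d^3_{1,-2}(1.6379) = -0.785244 +0.449059 = -0.336184
Phases: e^{-i·(1)·4.6645}=-0.047871+0.998854i, e^{-i·(-2)·3.4823}=+0.776682+0.629892i ⇒ D=+0.224017-0.250672i

Re=0.2240 Im=-0.2507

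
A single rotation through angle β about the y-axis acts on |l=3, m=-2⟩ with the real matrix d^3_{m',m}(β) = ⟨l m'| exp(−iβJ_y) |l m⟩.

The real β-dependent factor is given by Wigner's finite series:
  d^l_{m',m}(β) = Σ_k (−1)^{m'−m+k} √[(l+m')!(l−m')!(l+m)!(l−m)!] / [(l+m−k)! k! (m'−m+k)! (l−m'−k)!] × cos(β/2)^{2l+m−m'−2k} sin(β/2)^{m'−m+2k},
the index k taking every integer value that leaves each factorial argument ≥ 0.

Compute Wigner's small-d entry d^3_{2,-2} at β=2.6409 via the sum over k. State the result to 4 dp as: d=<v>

d=-0.5566

d^3_{2,-2}(β=2.6409) via Wigner's sum:
c=cos(2.6409/2)=0.247740, s=sin(2.6409/2)=0.968827; N=√[120·1·1·120]=120.000000
k: max(0,(-2)−(2))=0 … min(3+(-2),3−(2))=1
  k=0: (−1)^4·120.0000/(24)·0.2477^2·0.9688^4 = +0.270362
  k=1: (−1)^5·120.0000/(120)·0.2477^0·0.9688^6 = -0.826945
d^3_{2,-2}(2.6409) = +0.270362 -0.826945 = -0.556583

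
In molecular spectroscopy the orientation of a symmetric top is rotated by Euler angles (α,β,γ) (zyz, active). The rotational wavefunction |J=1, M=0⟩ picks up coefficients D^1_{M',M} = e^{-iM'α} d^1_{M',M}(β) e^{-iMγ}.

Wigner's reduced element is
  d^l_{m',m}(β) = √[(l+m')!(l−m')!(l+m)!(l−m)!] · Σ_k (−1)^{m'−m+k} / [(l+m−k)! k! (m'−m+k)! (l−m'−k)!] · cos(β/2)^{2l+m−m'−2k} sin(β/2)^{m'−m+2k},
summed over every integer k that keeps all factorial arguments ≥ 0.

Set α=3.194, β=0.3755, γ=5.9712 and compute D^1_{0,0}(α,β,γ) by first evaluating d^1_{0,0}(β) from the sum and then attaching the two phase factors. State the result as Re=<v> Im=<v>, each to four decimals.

Re=0.9303 Im=0.0000

First d^1_{0,0}(β=0.3755), then the phase factors e^{-i(0)α} and e^{-i(0)γ}:
Half-angle: c=0.982427, s=0.186649. N=√(1·1·1·1)=1.000000
k: max(0,(0)−(0))=0 … min(1+(0),1−(0))=1
  k=0: (−1)^0·1.0000/(1)·0.9824^2·0.1866^0 = +0.965162
  k=1: (−1)^1·1.0000/(1)·0.9824^0·0.1866^2 = -0.034838
d^1_{0,0}(0.3755) = +0.965162 -0.034838 = +0.930324
D = (+1.000000+0.000000i)·(+0.930324)·(+1.000000+0.000000i) = +0.930324+0.000000i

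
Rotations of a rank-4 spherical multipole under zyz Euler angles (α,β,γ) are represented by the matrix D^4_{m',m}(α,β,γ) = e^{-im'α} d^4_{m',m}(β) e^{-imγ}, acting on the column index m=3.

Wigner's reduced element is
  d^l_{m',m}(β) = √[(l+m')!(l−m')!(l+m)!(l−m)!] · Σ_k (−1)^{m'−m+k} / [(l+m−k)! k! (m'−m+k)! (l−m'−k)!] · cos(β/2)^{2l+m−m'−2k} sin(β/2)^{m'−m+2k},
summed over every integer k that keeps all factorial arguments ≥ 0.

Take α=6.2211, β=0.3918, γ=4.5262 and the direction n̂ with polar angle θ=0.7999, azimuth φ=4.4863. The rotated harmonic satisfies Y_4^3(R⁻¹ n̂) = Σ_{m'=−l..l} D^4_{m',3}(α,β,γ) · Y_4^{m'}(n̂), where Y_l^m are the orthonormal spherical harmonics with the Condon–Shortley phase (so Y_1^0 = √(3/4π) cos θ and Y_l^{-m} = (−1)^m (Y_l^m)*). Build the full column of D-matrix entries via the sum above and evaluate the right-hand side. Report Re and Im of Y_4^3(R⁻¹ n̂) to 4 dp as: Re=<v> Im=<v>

Re=-0.2389 Im=0.3017

Need the full column D^4_{m',3} for m'=−4..4 at α=6.2211, β=0.3918, γ=4.5262.
cos(β/2)=0.980873, sin(β/2)=0.194649
d^4_{-4,3}: single k=7 term ⇒ +0.000029;  D = +0.000009-0.000028i
d^4_{-3,3}: k∈[6..7] ⇒ +0.000366 -0.000002 = +0.000364;  D = +0.000133-0.000339i
d^4_{-2,3}: k∈[5..6] ⇒ +0.002960 -0.000039 = +0.002921;  D = +0.001229-0.002650i
d^4_{-1,3}: k∈[4..5] ⇒ +0.017579 -0.000415 = +0.017163;  D = +0.008175-0.015091i
d^4_{0,3}: k∈[3..4] ⇒ +0.079229 -0.003120 = +0.076109;  D = +0.040336-0.064542i
d^4_{1,3}: k∈[2..3] ⇒ +0.267826 -0.017579 = +0.250248;  D = +0.145535-0.203576i
d^4_{2,3}: k∈[1..2] ⇒ +0.636218 -0.075164 = +0.561055;  D = +0.353980-0.435293i
d^4_{3,3}: k∈[0..1] ⇒ +0.856844 -0.236200 = +0.620644;  D = +0.420698-0.456302i
d^4_{4,3}: single k=0 term ⇒ -0.480936;  D = -0.347309+0.332680i
Y_4^{m'}(θ=0.7999,φ=4.4863) and Σ D·Y over m':
  (+0.0000-0.0000i)·(+0.0724+0.0921i)  (+0.0001-0.0003i)·(+0.2019-0.2506i)  (+0.0012-0.0026i)·(-0.3713-0.1804i)  (+0.0082-0.0151i)·(-0.0211+0.0918i)  (+0.0403-0.0645i)·(-0.3507+0.0000i)  (+0.1455-0.2036i)·(+0.0211+0.0918i)  (+0.3540-0.4353i)·(-0.3713+0.1804i)  (+0.4207-0.4563i)·(-0.2019-0.2506i)  (-0.3473+0.3327i)·(+0.0724-0.0921i)
Y_4^3(R⁻¹ n̂) = -0.238917+0.301694i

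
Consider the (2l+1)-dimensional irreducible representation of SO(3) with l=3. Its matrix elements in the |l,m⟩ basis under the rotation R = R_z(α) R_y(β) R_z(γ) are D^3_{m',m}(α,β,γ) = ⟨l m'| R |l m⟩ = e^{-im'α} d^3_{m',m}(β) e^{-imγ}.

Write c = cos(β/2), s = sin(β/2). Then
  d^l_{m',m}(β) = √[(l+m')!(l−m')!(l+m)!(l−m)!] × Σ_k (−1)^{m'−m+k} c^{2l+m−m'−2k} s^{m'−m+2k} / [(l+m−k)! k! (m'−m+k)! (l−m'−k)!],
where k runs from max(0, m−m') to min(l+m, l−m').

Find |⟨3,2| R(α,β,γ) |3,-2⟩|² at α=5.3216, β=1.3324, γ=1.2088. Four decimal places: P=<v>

First d^3_{2,-2}(β=1.3324), then the phase factors e^{-i(2)α} and e^{-i(-2)γ}:
With c≡cos(β/2)=0.786176 and s≡sin(β/2)=0.618003, N=[120·1·1·120]^{1/2}=120.000000
k∈{0,1} keeps every argument non-negative
  k=0: (−1)^4·120.0000/(24)·0.7862^2·0.6180^4 = +0.450787
  k=1: (−1)^5·120.0000/(120)·0.7862^0·0.6180^6 = -0.055711
d^3_{2,-2}(1.3324) = +0.450787 -0.055711 = +0.395076
|D^3_{2,-2}|² = |d^3_{2,-2}(β)|² = (+0.395076)² = 0.156085 (the z-rotation phases have unit modulus)

P=0.1561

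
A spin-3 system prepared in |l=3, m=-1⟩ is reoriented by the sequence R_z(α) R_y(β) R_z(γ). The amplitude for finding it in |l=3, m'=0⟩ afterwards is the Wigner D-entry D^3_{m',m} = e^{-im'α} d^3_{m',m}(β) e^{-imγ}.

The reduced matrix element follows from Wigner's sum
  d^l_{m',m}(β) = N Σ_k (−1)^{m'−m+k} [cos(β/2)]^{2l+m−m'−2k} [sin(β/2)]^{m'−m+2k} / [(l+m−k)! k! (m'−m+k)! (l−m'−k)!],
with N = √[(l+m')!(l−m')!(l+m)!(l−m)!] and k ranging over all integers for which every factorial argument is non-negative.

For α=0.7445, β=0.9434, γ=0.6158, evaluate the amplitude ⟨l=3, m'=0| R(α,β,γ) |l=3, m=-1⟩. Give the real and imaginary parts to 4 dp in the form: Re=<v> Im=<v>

Re=-0.2069 Im=-0.1464

First d^3_{0,-1}(β=0.9434), then the phase factors e^{-i(0)α} and e^{-i(-1)γ}:
Half-angle: c=0.890797, s=0.454401. N=√(6·6·2·24)=41.569219
k: max(0,(-1)−(0))=0 … min(3+(-1),3−(0))=2
  k=0: (−1)^1·41.5692/(12)·0.8908^5·0.4544^1 = -0.882926
  k=1: (−1)^2·41.5692/(4)·0.8908^3·0.4544^3 = +0.689234
  k=2: (−1)^3·41.5692/(12)·0.8908^1·0.4544^5 = -0.059782
d^3_{0,-1}(0.9434) = -0.882926 +0.689234 -0.059782 = -0.253473
Phases: e^{-i·(0)·0.7445}=+1.000000+0.000000i, e^{-i·(-1)·0.6158}=+0.816312+0.577612i ⇒ D=-0.206913-0.146409i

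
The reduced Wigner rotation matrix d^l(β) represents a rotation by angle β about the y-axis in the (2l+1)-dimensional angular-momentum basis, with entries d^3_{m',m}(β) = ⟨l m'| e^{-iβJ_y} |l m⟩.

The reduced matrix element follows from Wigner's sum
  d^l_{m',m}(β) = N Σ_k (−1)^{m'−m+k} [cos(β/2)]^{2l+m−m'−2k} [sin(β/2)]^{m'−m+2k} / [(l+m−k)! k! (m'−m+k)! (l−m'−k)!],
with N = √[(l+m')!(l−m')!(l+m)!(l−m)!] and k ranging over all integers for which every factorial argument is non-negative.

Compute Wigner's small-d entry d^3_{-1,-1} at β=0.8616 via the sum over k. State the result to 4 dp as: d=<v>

d=-0.2375

d^3_{-1,-1}(β=0.8616) via Wigner's sum:
With c≡cos(β/2)=0.908632 and s≡sin(β/2)=0.417598, N=[2·24·2·24]^{1/2}=48.000000
The bounds max(0,m−m')=0 and min(l+m,l−m')=2 give 3 terms
  k=0: (−1)^0·48.0000/(48)·0.9086^6·0.4176^0 = +0.562766
  k=1: (−1)^1·48.0000/(6)·0.9086^4·0.4176^2 = -0.950952
  k=2: (−1)^2·48.0000/(8)·0.9086^2·0.4176^4 = +0.150647
d^3_{-1,-1}(0.8616) = +0.562766 -0.950952 +0.150647 = -0.237539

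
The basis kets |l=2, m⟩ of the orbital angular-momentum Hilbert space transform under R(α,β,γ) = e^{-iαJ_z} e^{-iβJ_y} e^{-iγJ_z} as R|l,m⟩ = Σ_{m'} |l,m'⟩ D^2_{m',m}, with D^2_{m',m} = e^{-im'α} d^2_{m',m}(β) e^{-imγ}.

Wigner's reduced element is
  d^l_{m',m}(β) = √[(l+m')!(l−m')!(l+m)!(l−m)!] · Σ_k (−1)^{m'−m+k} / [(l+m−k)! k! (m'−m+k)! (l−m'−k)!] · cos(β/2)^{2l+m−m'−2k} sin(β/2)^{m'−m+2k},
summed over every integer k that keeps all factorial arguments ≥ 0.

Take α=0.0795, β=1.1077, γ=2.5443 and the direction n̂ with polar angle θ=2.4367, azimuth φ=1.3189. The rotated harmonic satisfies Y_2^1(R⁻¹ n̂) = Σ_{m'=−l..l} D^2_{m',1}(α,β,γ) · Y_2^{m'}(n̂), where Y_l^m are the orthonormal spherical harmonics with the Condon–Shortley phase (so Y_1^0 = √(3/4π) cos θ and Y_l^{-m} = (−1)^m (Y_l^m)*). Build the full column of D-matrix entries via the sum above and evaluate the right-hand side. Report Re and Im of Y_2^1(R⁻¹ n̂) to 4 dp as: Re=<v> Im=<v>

Need the full column D^2_{m',1} for m'=−2..2 at α=0.0795, β=1.1077, γ=2.5443.
cos(β/2)=0.850506, sin(β/2)=0.525966
d^2_{-2,1}: single k=3 term ⇒ +0.247502;  D = -0.180029-0.169843i
d^2_{-1,1}: k∈[2..3] ⇒ +0.600331 -0.076530 = +0.523801;  D = -0.408348-0.328054i
d^2_{0,1}: k∈[1..2] ⇒ +0.792620 -0.303127 = +0.489493;  D = -0.404742-0.275294i
d^2_{1,1}: k∈[0..1] ⇒ +0.523250 -0.600331 = -0.077081;  D = +0.066976+0.038152i
d^2_{2,1}: single k=0 term ⇒ -0.647171;  D = +0.585999+0.274656i
Y_2^{m'}(θ=2.4367,φ=1.3189) and Σ D·Y over m':
  (-0.1800-0.1698i)·(-0.1420-0.0783i)  (-0.4083-0.3281i)·(-0.0950+0.3692i)  (-0.4047-0.2753i)·(+0.2335+0.0000i)  (+0.0670+0.0382i)·(+0.0950+0.3692i)  (+0.5860+0.2747i)·(-0.1420+0.0783i)
Y_2^1(R⁻¹ n̂) = -0.034766-0.110455i

Re=-0.0348 Im=-0.1105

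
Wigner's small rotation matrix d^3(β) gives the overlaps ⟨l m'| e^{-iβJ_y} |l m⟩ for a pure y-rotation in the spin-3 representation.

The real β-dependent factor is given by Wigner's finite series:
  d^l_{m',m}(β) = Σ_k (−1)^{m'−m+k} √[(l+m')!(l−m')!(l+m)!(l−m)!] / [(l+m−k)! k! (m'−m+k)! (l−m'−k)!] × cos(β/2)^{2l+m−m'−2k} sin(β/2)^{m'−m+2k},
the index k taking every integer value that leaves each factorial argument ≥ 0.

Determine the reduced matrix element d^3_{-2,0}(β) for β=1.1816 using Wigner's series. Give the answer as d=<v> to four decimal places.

d^3_{-2,0}(β=1.1816) via Wigner's sum:
With c≡cos(β/2)=0.830495 and s≡sin(β/2)=0.557026, N=[1·120·6·6]^{1/2}=65.726707
k: max(0,(0)−(-2))=2 … min(3+(0),3−(-2))=3
  k=2: (−1)^0·65.7267/(12)·0.8305^4·0.5570^2 = +0.808462
  k=3: (−1)^1·65.7267/(12)·0.8305^2·0.5570^4 = -0.363694
d^3_{-2,0}(1.1816) = +0.808462 -0.363694 = +0.444769

d=0.4448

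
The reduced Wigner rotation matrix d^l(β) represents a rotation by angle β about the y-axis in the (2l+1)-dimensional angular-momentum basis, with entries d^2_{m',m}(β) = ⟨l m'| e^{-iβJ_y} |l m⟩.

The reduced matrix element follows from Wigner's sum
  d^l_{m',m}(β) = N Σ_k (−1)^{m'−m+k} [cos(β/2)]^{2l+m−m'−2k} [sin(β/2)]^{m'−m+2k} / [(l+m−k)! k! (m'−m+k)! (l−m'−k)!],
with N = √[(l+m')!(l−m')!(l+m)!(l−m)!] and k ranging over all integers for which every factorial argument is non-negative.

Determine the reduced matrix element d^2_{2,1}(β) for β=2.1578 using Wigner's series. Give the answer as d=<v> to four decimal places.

d=-0.1857

d^2_{2,1}(β=2.1578) via Wigner's sum:
c=cos(2.1578/2)=0.472298, s=sin(2.1578/2)=0.881439; N=√[24·1·6·1]=12.000000
k: max(0,(1)−(2))=0 … min(2+(1),2−(2))=0
  k=0: (−1)^1·12.0000/(6)·0.4723^3·0.8814^1 = -0.185725
d^2_{2,1}(2.1578) = -0.185725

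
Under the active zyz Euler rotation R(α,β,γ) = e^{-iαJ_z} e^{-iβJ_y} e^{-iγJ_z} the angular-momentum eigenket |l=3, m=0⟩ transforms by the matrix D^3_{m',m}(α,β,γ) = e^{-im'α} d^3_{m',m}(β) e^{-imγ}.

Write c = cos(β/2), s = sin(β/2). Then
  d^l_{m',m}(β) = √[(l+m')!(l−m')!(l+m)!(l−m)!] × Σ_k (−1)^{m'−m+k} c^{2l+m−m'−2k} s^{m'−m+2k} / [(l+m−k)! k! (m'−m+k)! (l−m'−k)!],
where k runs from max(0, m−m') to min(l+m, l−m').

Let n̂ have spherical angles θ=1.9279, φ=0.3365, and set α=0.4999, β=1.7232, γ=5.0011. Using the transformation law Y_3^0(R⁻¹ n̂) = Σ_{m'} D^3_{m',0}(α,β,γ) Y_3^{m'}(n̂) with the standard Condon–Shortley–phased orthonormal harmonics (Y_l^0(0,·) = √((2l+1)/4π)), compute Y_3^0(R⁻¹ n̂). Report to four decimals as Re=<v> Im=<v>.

Need the full column D^3_{m',0} for m'=−3..3 at α=0.4999, β=1.7232, γ=5.0011.
cos(β/2)=0.651224, sin(β/2)=0.758885
d^3_{-3,0}: single k=3 term ⇒ +0.539803;  D = +0.038346+0.538439i
d^3_{-2,0}: k∈[2..3] ⇒ +0.567329 -0.770418 = -0.203089;  D = -0.109764-0.170872i
d^3_{-1,0}: k∈[1..3] ⇒ +0.307907 -1.254388 +0.567809 = -0.378673;  D = -0.332335-0.181512i
d^3_{0,0}: k∈[0..3] ⇒ +0.076275 -0.932217 +1.265926 -0.191011 = +0.218974;  D = +0.218974+0.000000i
d^3_{1,0}: k∈[0..2] ⇒ -0.307907 +1.254388 -0.567809 = +0.378673;  D = +0.332335-0.181512i
d^3_{2,0}: k∈[0..1] ⇒ +0.567329 -0.770418 = -0.203089;  D = -0.109764+0.170872i
d^3_{3,0}: single k=0 term ⇒ -0.539803;  D = -0.038346+0.538439i
Y_3^{m'}(θ=1.9279,φ=0.3365) and Σ D·Y over m':
  (+0.0383+0.5384i)·(+0.1826-0.2905i)  (-0.1098-0.1709i)·(-0.2452+0.1955i)  (-0.3323-0.1815i)·(-0.1112+0.0389i)  (+0.2190+0.0000i)·(+0.3116+0.0000i)  (+0.3323-0.1815i)·(+0.1112+0.0389i)  (-0.1098+0.1709i)·(-0.2452-0.1955i)  (-0.0383+0.5384i)·(-0.1826-0.2905i)
Y_3^0(R⁻¹ n̂) = +0.603727+0.000000i

Re=0.6037 Im=0.0000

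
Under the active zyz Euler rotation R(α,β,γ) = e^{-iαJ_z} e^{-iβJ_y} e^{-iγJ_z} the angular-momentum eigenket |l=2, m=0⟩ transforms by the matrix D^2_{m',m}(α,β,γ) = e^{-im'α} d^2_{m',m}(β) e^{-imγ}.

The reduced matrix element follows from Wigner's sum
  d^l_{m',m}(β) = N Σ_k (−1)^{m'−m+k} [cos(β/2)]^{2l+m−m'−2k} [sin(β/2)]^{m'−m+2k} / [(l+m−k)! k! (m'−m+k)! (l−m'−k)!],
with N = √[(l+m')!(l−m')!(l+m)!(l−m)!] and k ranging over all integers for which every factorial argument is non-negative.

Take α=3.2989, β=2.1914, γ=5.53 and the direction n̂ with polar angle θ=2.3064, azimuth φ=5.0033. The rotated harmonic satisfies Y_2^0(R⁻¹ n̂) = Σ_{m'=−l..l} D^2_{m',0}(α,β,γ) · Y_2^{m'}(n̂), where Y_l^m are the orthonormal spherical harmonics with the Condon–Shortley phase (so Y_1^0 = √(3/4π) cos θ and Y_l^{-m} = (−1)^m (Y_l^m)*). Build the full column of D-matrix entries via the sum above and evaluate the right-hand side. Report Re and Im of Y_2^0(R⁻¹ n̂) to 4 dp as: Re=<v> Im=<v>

Need the full column D^2_{m',0} for m'=−2..2 at α=3.2989, β=2.1914, γ=5.53.
cos(β/2)=0.457424, sin(β/2)=0.889249
d^2_{-2,0}: single k=2 term ⇒ +0.405285;  D = +0.385392+0.125415i
d^2_{-1,0}: k∈[1..2] ⇒ +0.208476 -0.787888 = -0.579412;  D = +0.572258+0.090770i
d^2_{0,0}: k∈[0..2] ⇒ +0.043780 -0.661827 +0.625306 = +0.007259;  D = +0.007259+0.000000i
d^2_{1,0}: k∈[0..1] ⇒ -0.208476 +0.787888 = +0.579412;  D = -0.572258+0.090770i
d^2_{2,0}: single k=0 term ⇒ +0.405285;  D = +0.385392-0.125415i
Y_2^{m'}(θ=2.3064,φ=5.0033) and Σ D·Y over m':
  (+0.3854+0.1254i)·(-0.1774+0.1167i)  (+0.5723+0.0908i)·(-0.1102-0.3682i)  (+0.0073+0.0000i)·(+0.1107+0.0000i)  (-0.5723+0.0908i)·(+0.1102-0.3682i)  (+0.3854-0.1254i)·(-0.1774-0.1167i)
Y_2^0(R⁻¹ n̂) = -0.224536+0.000000i

Re=-0.2245 Im=0.0000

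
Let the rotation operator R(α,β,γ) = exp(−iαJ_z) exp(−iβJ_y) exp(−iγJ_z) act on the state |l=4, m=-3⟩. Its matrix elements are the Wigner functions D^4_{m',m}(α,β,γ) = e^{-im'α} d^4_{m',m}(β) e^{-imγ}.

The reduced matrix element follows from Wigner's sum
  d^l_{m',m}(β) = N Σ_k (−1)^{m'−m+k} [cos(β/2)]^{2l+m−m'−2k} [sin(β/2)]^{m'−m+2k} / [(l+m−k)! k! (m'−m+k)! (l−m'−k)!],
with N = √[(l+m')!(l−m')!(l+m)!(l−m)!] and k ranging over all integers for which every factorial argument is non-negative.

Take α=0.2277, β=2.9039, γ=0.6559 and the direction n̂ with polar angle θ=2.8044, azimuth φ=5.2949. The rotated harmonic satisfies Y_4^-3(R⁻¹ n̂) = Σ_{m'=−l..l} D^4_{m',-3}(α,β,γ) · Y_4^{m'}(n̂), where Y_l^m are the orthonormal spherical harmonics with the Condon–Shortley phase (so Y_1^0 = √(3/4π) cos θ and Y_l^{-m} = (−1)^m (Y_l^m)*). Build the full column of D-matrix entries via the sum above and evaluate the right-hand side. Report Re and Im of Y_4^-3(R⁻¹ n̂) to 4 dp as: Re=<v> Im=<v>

Need the full column D^4_{m',-3} for m'=−4..4 at α=0.2277, β=2.9039, γ=0.6559.
cos(β/2)=0.118567, sin(β/2)=0.992946
d^4_{-4,-3}: single k=1 term ⇒ +0.000001;  D = -0.000001+0.000000i
d^4_{-3,-3}: k∈[0..1] ⇒ +0.000000 -0.000019 = -0.000019;  D = +0.000017-0.000009i
d^4_{-2,-3}: k∈[0..1] ⇒ -0.000001 +0.000257 = +0.000256;  D = -0.000193+0.000169i
d^4_{-1,-3}: k∈[0..1] ⇒ +0.000022 -0.002541 = -0.002520;  D = +0.001473-0.002044i
d^4_{0,-3}: k∈[0..1] ⇒ -0.000271 +0.019036 = +0.018765;  D = -0.007254+0.017306i
d^4_{1,-3}: k∈[0..1] ⇒ +0.002541 -0.106942 = -0.104401;  D = +0.017581-0.102910i
d^4_{2,-3}: k∈[0..1] ⇒ -0.018059 +0.422189 = +0.404129;  D = +0.023627+0.403438i
d^4_{3,-3}: k∈[0..1] ⇒ +0.094314 -0.944942 = -0.850628;  D = -0.240137-0.816028i
d^4_{4,-3}: single k=0 term ⇒ -0.319145;  D = -0.156883-0.277923i
Y_4^{m'}(θ=2.8044,φ=5.2949) and Σ D·Y over m':
  (-0.0000+0.0000i)·(-0.0036-0.0038i)  (+0.0000-0.0000i)·(+0.0421-0.0075i)  (-0.0002+0.0002i)·(-0.0756+0.1761i)  (+0.0015-0.0020i)·(-0.2628-0.3989i)  (-0.0073+0.0173i)·(+0.4275+0.0000i)  (+0.0176-0.1029i)·(+0.2628-0.3989i)  (+0.0236+0.4034i)·(-0.0756-0.1761i)  (-0.2401-0.8160i)·(-0.0421-0.0075i)  (-0.1569-0.2779i)·(-0.0036+0.0038i)
Y_4^-3(R⁻¹ n̂) = +0.034118-0.024854i

Re=0.0341 Im=-0.0249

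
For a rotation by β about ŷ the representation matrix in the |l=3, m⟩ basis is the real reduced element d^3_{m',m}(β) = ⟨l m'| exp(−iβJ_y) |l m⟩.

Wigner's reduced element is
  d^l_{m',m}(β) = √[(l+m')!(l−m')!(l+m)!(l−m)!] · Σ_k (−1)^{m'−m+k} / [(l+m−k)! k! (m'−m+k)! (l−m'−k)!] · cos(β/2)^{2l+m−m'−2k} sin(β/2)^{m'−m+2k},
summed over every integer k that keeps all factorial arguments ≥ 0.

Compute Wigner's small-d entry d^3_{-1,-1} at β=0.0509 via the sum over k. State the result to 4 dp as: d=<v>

d^3_{-1,-1}(β=0.0509) via Wigner's sum:
Half-angle: c=0.999676, s=0.025447. N=√(2·24·2·24)=48.000000
Admissible k: 0..2 (factorial args all ≥0)
  k=0: (−1)^0·48.0000/(48)·0.9997^6·0.0254^0 = +0.998059
  k=1: (−1)^1·48.0000/(6)·0.9997^4·0.0254^2 = -0.005174
  k=2: (−1)^2·48.0000/(8)·0.9997^2·0.0254^4 = +0.000003
d^3_{-1,-1}(0.0509) = +0.998059 -0.005174 +0.000003 = +0.992887

d=0.9929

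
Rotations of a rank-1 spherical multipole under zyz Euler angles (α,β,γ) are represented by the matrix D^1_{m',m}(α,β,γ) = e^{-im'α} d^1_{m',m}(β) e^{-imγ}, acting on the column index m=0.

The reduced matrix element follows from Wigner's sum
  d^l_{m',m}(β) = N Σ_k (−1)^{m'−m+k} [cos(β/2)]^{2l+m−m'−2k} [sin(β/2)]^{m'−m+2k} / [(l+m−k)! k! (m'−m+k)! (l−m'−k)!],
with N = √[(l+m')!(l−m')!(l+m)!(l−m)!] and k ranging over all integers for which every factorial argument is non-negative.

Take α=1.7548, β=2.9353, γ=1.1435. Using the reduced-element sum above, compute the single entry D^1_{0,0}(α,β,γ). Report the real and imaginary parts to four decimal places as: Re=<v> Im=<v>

Split into d^1_{0,0}(β=2.9353) × two z-phases.
c=cos(2.9353/2)=0.102964, s=sin(2.9353/2)=0.994685; N=√[1·1·1·1]=1.000000
Admissible k: 0..1 (factorial args all ≥0)
  k=0: (−1)^0·1.0000/(1)·0.1030^2·0.9947^0 = +0.010601
  k=1: (−1)^1·1.0000/(1)·0.1030^0·0.9947^2 = -0.989399
d^1_{0,0}(2.9353) = +0.010601 -0.989399 = -0.978797
Phases: e^{-i·(0)·1.7548}=+1.000000+0.000000i, e^{-i·(0)·1.1435}=+1.000000+0.000000i ⇒ D=-0.978797+0.000000i

Re=-0.9788 Im=0.0000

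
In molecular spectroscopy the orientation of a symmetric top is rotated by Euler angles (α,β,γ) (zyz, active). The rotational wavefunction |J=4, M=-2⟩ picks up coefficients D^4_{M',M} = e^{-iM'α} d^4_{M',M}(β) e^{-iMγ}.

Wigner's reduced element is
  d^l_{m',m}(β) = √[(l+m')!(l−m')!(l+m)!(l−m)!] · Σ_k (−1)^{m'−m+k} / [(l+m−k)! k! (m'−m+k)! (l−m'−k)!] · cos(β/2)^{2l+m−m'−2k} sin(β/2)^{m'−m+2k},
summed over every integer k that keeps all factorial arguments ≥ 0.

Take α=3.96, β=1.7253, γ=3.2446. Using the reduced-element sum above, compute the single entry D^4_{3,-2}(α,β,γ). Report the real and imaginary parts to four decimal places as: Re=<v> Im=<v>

Re=-0.2673 Im=-0.3316

D^4_{3,-2}(3.96,1.7253,3.2446) = e^{-i·3·3.96}·d^4_{3,-2}(1.7253)·e^{-i·-2·3.2446}. Compute d first:
c=cos(1.7253/2)=0.650427, s=sin(1.7253/2)=0.759569; N=√[5040·1·2·720]=2693.993318
Admissible k: 0..1 (factorial args all ≥0)
  k=0: (−1)^5·2693.9933/(240)·0.6504^3·0.7596^5 = -0.780938
  k=1: (−1)^6·2693.9933/(720)·0.6504^1·0.7596^7 = +0.355003
d^4_{3,-2}(1.7253) = -0.780938 +0.355003 = -0.425934
Phases: e^{-i·(3)·3.96}=+0.773551+0.633734i, e^{-i·(-2)·3.2446}=+0.978854+0.204561i ⇒ D=-0.267298-0.331620i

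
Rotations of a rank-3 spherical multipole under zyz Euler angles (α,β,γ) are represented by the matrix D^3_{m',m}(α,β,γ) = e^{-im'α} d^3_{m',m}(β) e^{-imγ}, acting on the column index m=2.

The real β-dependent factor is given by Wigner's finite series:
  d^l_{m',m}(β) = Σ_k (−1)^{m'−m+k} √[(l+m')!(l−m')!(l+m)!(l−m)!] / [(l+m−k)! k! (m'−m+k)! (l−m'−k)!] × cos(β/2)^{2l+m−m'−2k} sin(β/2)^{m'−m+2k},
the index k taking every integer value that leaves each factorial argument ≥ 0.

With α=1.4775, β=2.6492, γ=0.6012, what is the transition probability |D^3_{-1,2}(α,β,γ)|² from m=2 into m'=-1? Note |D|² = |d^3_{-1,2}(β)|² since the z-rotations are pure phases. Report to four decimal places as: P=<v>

P=0.3338

First d^3_{-1,2}(β=2.6492), then the phase factors e^{-i(-1)α} and e^{-i(2)γ}:
Half-angle: c=0.243717, s=0.969846. N=√(2·24·120·1)=75.894664
k∈{3,4} keeps every argument non-negative
  k=3: (−1)^0·75.8947/(12)·0.2437^3·0.9698^3 = +0.083521
  k=4: (−1)^1·75.8947/(24)·0.2437^1·0.9698^5 = -0.661303
d^3_{-1,2}(2.6492) = +0.083521 -0.661303 = -0.577782
|D^3_{-1,2}|² = |d^3_{-1,2}(β)|² = (-0.577782)² = 0.333832 (the z-rotation phases have unit modulus)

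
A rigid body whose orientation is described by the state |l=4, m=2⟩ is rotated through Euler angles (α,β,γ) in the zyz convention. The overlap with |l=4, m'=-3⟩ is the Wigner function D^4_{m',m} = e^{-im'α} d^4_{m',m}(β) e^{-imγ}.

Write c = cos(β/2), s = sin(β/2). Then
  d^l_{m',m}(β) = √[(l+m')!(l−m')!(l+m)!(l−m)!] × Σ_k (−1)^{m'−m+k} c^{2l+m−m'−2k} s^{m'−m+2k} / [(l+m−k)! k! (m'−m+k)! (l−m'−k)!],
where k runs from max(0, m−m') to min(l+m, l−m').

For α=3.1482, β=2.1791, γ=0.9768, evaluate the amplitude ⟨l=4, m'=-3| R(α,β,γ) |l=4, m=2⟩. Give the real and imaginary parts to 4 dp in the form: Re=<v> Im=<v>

First d^4_{-3,2}(β=2.1791), then the phase factors e^{-i(-3)α} and e^{-i(2)γ}:
c=cos(2.1791/2)=0.462884, s=sin(2.1791/2)=0.886419; N=√[1·5040·720·2]=2693.993318
k∈{5,6} keeps every argument non-negative
  k=5: (−1)^0·2693.9933/(240)·0.4629^3·0.8864^5 = +0.609252
  k=6: (−1)^1·2693.9933/(720)·0.4629^1·0.8864^7 = -0.744747
d^4_{-3,2}(2.1791) = +0.609252 -0.744747 = -0.135495
Attach z-rotation phases: D = e^{-i(-3)(3.1482)}·(-0.135495)·e^{-i(2)(0.9768)} = -0.048109-0.126666i

Re=-0.0481 Im=-0.1267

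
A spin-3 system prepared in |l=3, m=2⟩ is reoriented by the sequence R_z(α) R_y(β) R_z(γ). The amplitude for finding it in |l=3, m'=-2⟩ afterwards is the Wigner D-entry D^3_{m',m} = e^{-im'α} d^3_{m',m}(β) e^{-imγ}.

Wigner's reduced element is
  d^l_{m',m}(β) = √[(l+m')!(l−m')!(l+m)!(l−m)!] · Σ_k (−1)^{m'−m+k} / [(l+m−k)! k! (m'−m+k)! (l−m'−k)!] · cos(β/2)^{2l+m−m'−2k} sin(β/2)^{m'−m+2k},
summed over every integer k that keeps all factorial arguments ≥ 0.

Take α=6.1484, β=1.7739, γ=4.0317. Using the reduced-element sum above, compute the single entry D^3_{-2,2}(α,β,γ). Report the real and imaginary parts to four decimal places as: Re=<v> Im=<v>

Re=-0.2321 Im=-0.4469

First d^3_{-2,2}(β=1.7739), then the phase factors e^{-i(-2)α} and e^{-i(2)γ}:
With c≡cos(β/2)=0.631779 and s≡sin(β/2)=0.775148, N=[1·120·120·1]^{1/2}=120.000000
The bounds max(0,m−m')=4 and min(l+m,l−m')=5 give 2 terms
  k=4: (−1)^0·120.0000/(24)·0.6318^2·0.7751^4 = +0.720510
  k=5: (−1)^1·120.0000/(120)·0.6318^0·0.7751^6 = -0.216925
d^3_{-2,2}(1.7739) = +0.720510 -0.216925 = +0.503585
Phases: e^{-i·(-2)·6.1484}=+0.963885-0.266318i, e^{-i·(2)·4.0317}=-0.207891-0.978152i ⇒ D=-0.232093-0.446912i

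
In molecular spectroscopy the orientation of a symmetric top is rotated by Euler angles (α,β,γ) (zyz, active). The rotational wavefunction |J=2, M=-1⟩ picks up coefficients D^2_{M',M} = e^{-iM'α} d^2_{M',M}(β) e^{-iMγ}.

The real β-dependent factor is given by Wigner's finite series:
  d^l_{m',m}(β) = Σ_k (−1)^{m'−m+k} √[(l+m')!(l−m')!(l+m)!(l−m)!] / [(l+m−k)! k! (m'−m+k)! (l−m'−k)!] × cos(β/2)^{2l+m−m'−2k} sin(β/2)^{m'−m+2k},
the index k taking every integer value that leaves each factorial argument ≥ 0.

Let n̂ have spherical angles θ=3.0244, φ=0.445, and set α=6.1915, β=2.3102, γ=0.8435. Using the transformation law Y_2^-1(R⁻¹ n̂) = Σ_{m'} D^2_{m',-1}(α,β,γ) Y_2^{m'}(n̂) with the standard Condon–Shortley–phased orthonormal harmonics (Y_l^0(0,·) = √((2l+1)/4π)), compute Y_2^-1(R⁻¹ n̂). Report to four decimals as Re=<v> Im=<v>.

Need the full column D^2_{m',-1} for m'=−2..2 at α=6.1915, β=2.3102, γ=0.8435.
cos(β/2)=0.403827, sin(β/2)=0.914835
d^2_{-2,-1}: single k=1 term ⇒ +0.120492;  D = +0.095178+0.073888i
d^2_{-1,-1}: k∈[0..1] ⇒ +0.026594 -0.409447 = -0.382853;  D = -0.279656-0.261476i
d^2_{0,-1}: k∈[0..1] ⇒ -0.147572 +0.757356 = +0.609783;  D = +0.405416+0.455493i
d^2_{1,-1}: k∈[0..1] ⇒ +0.409447 -0.700441 = -0.290994;  D = -0.172754-0.234166i
d^2_{2,-1}: single k=0 term ⇒ -0.618378;  D = -0.320010-0.529136i
Y_2^{m'}(θ=3.0244,φ=0.445) and Σ D·Y over m':
  (+0.0952+0.0739i)·(+0.0033-0.0041i)  (-0.2797-0.2615i)·(-0.0810+0.0386i)  (+0.4054+0.4555i)·(+0.6178+0.0000i)  (-0.1728-0.2342i)·(+0.0810+0.0386i)  (-0.3200-0.5291i)·(+0.0033+0.0041i)
Y_2^-1(R⁻¹ n̂) = +0.280009+0.262949i

Re=0.2800 Im=0.2629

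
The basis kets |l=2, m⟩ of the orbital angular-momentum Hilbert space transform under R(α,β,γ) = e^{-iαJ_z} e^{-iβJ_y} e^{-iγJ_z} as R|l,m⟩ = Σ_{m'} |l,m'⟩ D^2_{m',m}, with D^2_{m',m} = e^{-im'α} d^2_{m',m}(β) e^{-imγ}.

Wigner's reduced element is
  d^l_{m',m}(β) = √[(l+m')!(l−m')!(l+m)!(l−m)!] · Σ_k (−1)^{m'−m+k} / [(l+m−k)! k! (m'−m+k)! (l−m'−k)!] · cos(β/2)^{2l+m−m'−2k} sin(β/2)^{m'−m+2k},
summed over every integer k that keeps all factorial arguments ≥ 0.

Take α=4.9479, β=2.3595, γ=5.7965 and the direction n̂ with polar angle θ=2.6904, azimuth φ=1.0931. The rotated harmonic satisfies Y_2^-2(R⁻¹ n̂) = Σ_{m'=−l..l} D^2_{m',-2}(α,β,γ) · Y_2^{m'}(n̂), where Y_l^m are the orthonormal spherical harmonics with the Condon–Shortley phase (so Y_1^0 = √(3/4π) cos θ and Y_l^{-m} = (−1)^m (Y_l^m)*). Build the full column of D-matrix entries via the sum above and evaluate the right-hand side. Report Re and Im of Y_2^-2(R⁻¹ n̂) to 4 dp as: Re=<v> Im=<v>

Re=-0.0121 Im=-0.3224

Need the full column D^2_{m',-2} for m'=−2..2 at α=4.9479, β=2.3595, γ=5.7965.
cos(β/2)=0.381156, sin(β/2)=0.924511
d^2_{-2,-2}: single k=0 term ⇒ +0.021106;  D = -0.018499+0.010162i
d^2_{-1,-2}: single k=0 term ⇒ -0.102388;  D = +0.068877+0.075758i
d^2_{0,-2}: single k=0 term ⇒ +0.304162;  D = +0.171096-0.251477i
d^2_{1,-2}: single k=0 term ⇒ -0.602377;  D = -0.563356-0.213281i
d^2_{2,-2}: single k=0 term ⇒ +0.730547;  D = -0.092098+0.724718i
Y_2^{m'}(θ=2.6904,φ=1.0931) and Σ D·Y over m':
  (-0.0185+0.0102i)·(-0.0424-0.0600i)  (+0.0689+0.0758i)·(-0.1394+0.2692i)  (+0.1711-0.2515i)·(+0.4509+0.0000i)  (-0.5634-0.2133i)·(+0.1394+0.2692i)  (-0.0921+0.7247i)·(-0.0424+0.0600i)
Y_2^-2(R⁻¹ n̂) = -0.012107-0.322362i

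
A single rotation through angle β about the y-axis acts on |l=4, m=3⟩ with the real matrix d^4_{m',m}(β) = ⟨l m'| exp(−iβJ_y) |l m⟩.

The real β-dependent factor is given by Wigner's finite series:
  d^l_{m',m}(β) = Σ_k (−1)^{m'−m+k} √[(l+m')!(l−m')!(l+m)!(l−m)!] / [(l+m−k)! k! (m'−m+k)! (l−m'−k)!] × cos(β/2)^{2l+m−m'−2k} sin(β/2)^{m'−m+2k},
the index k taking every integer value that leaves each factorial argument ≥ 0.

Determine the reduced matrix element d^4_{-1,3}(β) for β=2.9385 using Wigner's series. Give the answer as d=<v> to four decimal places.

d^4_{-1,3}(β=2.9385) via Wigner's sum:
With c≡cos(β/2)=0.101372 and s≡sin(β/2)=0.994849, N=[6·120·5040·1]^{1/2}=1904.940944
Admissible k: 4..5 (factorial args all ≥0)
  k=4: (−1)^0·1904.9409/(144)·0.1014^4·0.9948^4 = +0.001368
  k=5: (−1)^1·1904.9409/(240)·0.1014^2·0.9948^6 = -0.079076
d^4_{-1,3}(2.9385) = +0.001368 -0.079076 = -0.077708

d=-0.0777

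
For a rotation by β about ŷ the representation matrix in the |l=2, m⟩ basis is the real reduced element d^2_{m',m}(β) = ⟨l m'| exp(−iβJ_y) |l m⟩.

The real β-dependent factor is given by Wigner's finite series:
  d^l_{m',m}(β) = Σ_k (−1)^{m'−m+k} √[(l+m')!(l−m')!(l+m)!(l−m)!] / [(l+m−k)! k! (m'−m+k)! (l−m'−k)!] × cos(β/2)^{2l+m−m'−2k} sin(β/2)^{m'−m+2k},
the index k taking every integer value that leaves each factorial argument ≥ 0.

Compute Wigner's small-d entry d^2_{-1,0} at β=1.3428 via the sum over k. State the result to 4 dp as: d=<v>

d^2_{-1,0}(β=1.3428) via Wigner's sum:
c=cos(1.3428/2)=0.782952, s=sin(1.3428/2)=0.622083; N=√[1·6·2·2]=4.898979
k∈{1,2} keeps every argument non-negative
  k=1: (−1)^0·4.8990/(2)·0.7830^3·0.6221^1 = +0.731355
  k=2: (−1)^1·4.8990/(2)·0.7830^1·0.6221^3 = -0.461695
d^2_{-1,0}(1.3428) = +0.731355 -0.461695 = +0.269661

d=0.2697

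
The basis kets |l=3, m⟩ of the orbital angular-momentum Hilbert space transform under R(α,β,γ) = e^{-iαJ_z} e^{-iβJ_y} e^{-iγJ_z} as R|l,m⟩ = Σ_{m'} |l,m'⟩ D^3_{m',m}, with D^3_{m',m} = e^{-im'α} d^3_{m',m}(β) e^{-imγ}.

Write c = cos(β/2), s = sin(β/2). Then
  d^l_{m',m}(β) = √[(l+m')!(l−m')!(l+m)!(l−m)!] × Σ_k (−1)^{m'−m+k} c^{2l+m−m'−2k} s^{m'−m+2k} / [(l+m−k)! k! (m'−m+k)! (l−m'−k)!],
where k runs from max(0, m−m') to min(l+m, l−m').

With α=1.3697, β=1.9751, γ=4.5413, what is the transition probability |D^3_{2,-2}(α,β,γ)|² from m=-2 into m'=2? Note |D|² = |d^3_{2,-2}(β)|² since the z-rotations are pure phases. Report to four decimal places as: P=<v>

P=0.1584

Split into d^3_{2,-2}(β=1.9751) × two z-phases.
c=cos(1.9751/2)=0.550736, s=sin(1.9751/2)=0.834679; N=√[120·1·1·120]=120.000000
Admissible k: 0..1 (factorial args all ≥0)
  k=0: (−1)^4·120.0000/(24)·0.5507^2·0.8347^4 = +0.736099
  k=1: (−1)^5·120.0000/(120)·0.5507^0·0.8347^6 = -0.338156
d^3_{2,-2}(1.9751) = +0.736099 -0.338156 = +0.397942
|D^3_{2,-2}|² = |d^3_{2,-2}(β)|² = (+0.397942)² = 0.158358 (the z-rotation phases have unit modulus)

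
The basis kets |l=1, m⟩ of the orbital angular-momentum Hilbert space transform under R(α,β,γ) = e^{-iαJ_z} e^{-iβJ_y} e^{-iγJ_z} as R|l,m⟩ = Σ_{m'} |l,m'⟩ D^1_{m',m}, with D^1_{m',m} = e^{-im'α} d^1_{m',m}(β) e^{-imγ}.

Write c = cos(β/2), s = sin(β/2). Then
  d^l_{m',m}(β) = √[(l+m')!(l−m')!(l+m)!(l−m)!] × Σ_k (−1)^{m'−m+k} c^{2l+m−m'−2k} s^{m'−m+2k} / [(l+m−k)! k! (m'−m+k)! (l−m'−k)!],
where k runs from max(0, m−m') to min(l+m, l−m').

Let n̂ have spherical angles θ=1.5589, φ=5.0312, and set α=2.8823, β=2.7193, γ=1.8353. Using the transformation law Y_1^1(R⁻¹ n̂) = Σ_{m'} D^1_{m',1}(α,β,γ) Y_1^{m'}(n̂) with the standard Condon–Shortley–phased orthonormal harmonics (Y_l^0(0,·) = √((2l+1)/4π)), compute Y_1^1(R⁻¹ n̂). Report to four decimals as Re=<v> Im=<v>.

Need the full column D^1_{m',1} for m'=−1..1 at α=2.8823, β=2.7193, γ=1.8353.
cos(β/2)=0.209581, sin(β/2)=0.977791
d^1_{-1,1}: single k=2 term ⇒ +0.956076;  D = +0.478201+0.827892i
d^1_{0,1}: single k=1 term ⇒ +0.289810;  D = -0.075765-0.279731i
d^1_{1,1}: single k=0 term ⇒ +0.043924;  D = +0.000229+0.043924i
Y_1^{m'}(θ=1.5589,φ=5.0312) and Σ D·Y over m':
  (+0.4782+0.8279i)·(+0.1083+0.3281i)  (-0.0758-0.2797i)·(+0.0058+0.0000i)  (+0.0002+0.0439i)·(-0.1083+0.3281i)
Y_1^1(R⁻¹ n̂) = -0.234693+0.240219i

Re=-0.2347 Im=0.2402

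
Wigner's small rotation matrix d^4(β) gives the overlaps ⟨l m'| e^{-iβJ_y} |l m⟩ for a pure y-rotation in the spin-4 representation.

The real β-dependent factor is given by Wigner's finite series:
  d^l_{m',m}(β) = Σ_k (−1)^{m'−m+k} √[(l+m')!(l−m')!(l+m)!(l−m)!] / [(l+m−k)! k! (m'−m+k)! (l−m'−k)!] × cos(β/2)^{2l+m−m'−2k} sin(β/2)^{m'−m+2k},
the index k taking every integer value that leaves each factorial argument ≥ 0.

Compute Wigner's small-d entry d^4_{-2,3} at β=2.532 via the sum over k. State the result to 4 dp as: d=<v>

d^4_{-2,3}(β=2.532) via Wigner's sum:
Half-angle: c=0.300099, s=0.953908. N=√(2·720·5040·1)=2693.993318
The bounds max(0,m−m')=5 and min(l+m,l−m')=6 give 2 terms
  k=5: (−1)^0·2693.9933/(240)·0.3001^3·0.9539^5 = +0.239613
  k=6: (−1)^1·2693.9933/(720)·0.3001^1·0.9539^7 = -0.807001
d^4_{-2,3}(2.532) = +0.239613 -0.807001 = -0.567388

d=-0.5674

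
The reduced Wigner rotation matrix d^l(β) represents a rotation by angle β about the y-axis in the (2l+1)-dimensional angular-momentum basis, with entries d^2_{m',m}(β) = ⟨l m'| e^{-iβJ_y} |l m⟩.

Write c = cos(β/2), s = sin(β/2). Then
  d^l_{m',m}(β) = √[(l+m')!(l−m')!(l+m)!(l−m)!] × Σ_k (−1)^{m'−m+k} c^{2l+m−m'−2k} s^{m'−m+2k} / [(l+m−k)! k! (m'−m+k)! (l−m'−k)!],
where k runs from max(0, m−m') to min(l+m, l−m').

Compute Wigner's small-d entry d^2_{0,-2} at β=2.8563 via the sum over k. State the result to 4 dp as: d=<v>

d=0.0485

d^2_{0,-2}(β=2.8563) via Wigner's sum:
Half-angle: c=0.142163, s=0.989843. N=√(2·2·1·24)=9.797959
The bounds max(0,m−m')=0 and min(l+m,l−m')=0 give 1 term
  k=0: (−1)^2·9.7980/(4)·0.1422^2·0.9898^2 = +0.048504
d^2_{0,-2}(2.8563) = +0.048504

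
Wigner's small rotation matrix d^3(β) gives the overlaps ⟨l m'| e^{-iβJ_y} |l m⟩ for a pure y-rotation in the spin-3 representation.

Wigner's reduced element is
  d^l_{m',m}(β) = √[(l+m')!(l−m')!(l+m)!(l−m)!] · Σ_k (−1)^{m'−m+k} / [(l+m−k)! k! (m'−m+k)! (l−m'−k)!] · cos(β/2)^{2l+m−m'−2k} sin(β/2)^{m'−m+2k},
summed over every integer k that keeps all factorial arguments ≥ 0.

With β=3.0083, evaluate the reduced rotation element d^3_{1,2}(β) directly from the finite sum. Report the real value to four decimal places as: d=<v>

d^3_{1,2}(β=3.0083) via Wigner's sum:
Half-angle: c=0.066597, s=0.997780. N=√(24·2·120·1)=75.894664
Admissible k: 1..2 (factorial args all ≥0)
  k=1: (−1)^0·75.8947/(24)·0.0666^5·0.9978^1 = +0.000004
  k=2: (−1)^1·75.8947/(12)·0.0666^3·0.9978^3 = -0.001856
d^3_{1,2}(3.0083) = +0.000004 -0.001856 = -0.001852

d=-0.0019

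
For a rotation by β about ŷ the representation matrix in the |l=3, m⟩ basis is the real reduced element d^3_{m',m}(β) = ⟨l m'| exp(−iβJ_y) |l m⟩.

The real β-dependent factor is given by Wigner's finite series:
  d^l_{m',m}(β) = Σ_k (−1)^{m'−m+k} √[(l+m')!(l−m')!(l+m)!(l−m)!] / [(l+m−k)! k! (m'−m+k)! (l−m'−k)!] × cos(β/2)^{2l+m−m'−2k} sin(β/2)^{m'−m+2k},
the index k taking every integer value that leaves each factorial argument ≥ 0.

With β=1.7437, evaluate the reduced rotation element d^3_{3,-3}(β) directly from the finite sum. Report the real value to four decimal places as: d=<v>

d=0.2013

d^3_{3,-3}(β=1.7437) via Wigner's sum:
c=cos(1.7437/2)=0.643411, s=sin(1.7437/2)=0.765521; N=√[720·1·1·720]=720.000000
The bounds max(0,m−m')=0 and min(l+m,l−m')=0 give 1 term
  k=0: (−1)^6·720.0000/(720)·0.6434^0·0.7655^6 = +0.201252
d^3_{3,-3}(1.7437) = +0.201252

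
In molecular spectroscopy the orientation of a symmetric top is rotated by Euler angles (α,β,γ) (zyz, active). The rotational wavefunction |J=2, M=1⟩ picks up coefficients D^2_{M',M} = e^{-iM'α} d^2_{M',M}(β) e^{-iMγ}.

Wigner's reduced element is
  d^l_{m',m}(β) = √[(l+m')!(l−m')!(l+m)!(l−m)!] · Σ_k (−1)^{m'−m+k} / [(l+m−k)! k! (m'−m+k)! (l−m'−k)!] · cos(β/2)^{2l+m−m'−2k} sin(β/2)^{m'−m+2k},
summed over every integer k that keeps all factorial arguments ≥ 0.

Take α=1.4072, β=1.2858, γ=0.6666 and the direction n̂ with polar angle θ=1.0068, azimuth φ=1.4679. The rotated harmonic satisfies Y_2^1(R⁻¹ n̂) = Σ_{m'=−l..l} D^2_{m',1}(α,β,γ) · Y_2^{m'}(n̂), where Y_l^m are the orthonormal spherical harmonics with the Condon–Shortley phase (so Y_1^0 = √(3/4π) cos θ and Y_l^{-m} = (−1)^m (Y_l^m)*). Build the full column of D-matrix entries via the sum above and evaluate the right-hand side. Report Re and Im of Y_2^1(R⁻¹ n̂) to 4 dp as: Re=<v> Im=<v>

Re=0.1372 Im=-0.1563

Need the full column D^2_{m',1} for m'=−2..2 at α=1.4072, β=1.2858, γ=0.6666.
cos(β/2)=0.800361, sin(β/2)=0.599519
d^2_{-2,1}: single k=3 term ⇒ +0.344925;  D = -0.188162+0.289082i
d^2_{-1,1}: k∈[2..3] ⇒ +0.690714 -0.129185 = +0.561529;  D = +0.414445+0.378881i
d^2_{0,1}: k∈[1..2] ⇒ +0.752897 -0.422445 = +0.330452;  D = +0.259712-0.204324i
d^2_{1,1}: k∈[0..1] ⇒ +0.410339 -0.690714 = -0.280376;  D = +0.135158+0.245648i
d^2_{2,1}: single k=0 term ⇒ -0.614738;  D = +0.579668-0.204664i
Y_2^{m'}(θ=1.0068,φ=1.4679) and Σ D·Y over m':
  (-0.1882+0.2891i)·(-0.2701-0.0564i)  (+0.4144+0.3789i)·(+0.0358-0.3472i)  (+0.2597-0.2043i)·(-0.0450+0.0000i)  (+0.1352+0.2456i)·(-0.0358-0.3472i)  (+0.5797-0.2047i)·(-0.2701+0.0564i)
Y_2^1(R⁻¹ n̂) = +0.137244-0.156346i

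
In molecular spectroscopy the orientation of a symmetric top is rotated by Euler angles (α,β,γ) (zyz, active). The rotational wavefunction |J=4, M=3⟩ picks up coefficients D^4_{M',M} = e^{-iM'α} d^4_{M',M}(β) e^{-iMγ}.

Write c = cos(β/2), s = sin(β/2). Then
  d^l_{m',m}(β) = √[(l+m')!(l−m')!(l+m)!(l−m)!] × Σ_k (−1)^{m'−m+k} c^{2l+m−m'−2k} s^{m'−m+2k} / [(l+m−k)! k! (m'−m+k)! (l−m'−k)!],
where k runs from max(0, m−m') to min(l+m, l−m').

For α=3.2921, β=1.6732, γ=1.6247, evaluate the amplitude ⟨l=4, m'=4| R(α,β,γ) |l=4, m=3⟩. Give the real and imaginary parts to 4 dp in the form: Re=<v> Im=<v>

Re=-0.0880 Im=-0.0919

First d^4_{4,3}(β=1.6732), then the phase factors e^{-i(4)α} and e^{-i(3)γ}:
With c≡cos(β/2)=0.669991 and s≡sin(β/2)=0.742369, N=[40320·1·5040·1]^{1/2}=14255.272709
k∈{0} keeps every argument non-negative
  k=0: (−1)^1·14255.2727/(5040)·0.6700^7·0.7424^1 = -0.127247
d^4_{4,3}(1.6732) = -0.127247
Phases: e^{-i·(4)·3.2921}=+0.824188-0.566316i, e^{-i·(3)·1.6247}=+0.161007+0.986953i ⇒ D=-0.088007-0.091904i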